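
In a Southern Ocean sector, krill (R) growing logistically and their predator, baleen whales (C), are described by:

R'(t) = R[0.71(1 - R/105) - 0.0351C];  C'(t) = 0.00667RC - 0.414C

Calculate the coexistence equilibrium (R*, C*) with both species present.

From dC/dt = 0 with C > 0: 0.00667R* = 0.414, so R* = 62.1.
Substitute into dR/dt = 0: 0.71(1 - 62.1/105) = 0.0351C*.
The bracket is 0.409, giving C* = 0.29/0.0351 = 8.27.

R* ≈ 62.1, C* ≈ 8.27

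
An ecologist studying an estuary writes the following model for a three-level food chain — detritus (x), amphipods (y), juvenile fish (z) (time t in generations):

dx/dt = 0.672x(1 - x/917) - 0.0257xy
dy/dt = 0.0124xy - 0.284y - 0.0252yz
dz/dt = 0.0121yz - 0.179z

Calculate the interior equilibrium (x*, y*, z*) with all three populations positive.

From dz/dt = 0: 0.0121y* = 0.179, so y* = 14.8.
From dx/dt = 0: 0.672(1 - x*/917) = 0.0257·14.8, giving x* = 917·(1 - 0.566) = 398.
From dy/dt = 0: 0.0124·398 - 0.284 = 0.0252z*, so z* = 4.65/0.0252 = 185.

x* ≈ 398, y* ≈ 14.8, z* ≈ 185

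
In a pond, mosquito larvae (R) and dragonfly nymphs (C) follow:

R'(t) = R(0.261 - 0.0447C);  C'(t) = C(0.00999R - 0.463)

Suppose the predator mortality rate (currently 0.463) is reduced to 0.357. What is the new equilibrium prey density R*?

At the interior fixed point, setting dC/dt = 0 with C > 0 fixes R* = (predator death rate)/(RC coefficient) — independent of the other coefficients.
With the change, R* = 0.357/0.00999 = 35.7; it falls from 46.3.

R* ≈ 35.7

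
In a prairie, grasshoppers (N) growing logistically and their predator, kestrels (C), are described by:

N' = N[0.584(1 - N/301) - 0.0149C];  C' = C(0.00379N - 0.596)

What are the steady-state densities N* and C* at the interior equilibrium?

From dC/dt = 0 with C > 0: 0.00379N* = 0.596, so N* = 157.
Substitute into dN/dt = 0: 0.584(1 - 157/301) = 0.0149C*.
The bracket is 0.478, giving C* = 0.279/0.0149 = 18.7.

N* ≈ 157, C* ≈ 18.7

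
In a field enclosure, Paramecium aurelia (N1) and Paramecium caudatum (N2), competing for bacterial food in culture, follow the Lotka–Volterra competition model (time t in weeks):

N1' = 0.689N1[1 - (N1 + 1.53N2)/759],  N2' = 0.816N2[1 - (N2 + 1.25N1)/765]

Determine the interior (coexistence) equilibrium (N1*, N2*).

Setting both brackets to zero gives the nullclines N1 + 1.53N2 = 759 and 1.25N1 + N2 = 765.
Substituting N2 = 765 - 1.25N1 into the first: N1(1 - 1.53·1.25) = 759 - 1.53·765.
So N1* = -411/-0.913 = 451, and then N2* = 765 - 1.25·451 = 201.

N1* ≈ 451, N2* ≈ 201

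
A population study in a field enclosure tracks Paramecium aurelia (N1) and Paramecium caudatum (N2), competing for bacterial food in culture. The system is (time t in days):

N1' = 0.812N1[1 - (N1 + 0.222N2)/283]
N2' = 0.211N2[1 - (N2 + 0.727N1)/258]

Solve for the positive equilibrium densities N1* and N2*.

Setting both brackets to zero gives the nullclines N1 + 0.222N2 = 283 and 0.727N1 + N2 = 258.
Substituting N2 = 258 - 0.727N1 into the first: N1(1 - 0.222·0.727) = 283 - 0.222·258.
So N1* = 226/0.839 = 269, and then N2* = 258 - 0.727·269 = 62.3.

N1* ≈ 269, N2* ≈ 62.3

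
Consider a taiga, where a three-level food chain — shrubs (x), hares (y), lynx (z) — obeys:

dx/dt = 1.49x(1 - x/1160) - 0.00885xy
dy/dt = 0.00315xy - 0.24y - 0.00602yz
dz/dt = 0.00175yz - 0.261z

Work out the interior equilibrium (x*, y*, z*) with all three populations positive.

x* ≈ 132, y* ≈ 149, z* ≈ 29.4

From dz/dt = 0: 0.00175y* = 0.261, so y* = 149.
From dx/dt = 0: 1.49(1 - x*/1160) = 0.00885·149, giving x* = 1160·(1 - 0.886) = 132.
From dy/dt = 0: 0.00315·132 - 0.24 = 0.00602z*, so z* = 0.177/0.00602 = 29.4.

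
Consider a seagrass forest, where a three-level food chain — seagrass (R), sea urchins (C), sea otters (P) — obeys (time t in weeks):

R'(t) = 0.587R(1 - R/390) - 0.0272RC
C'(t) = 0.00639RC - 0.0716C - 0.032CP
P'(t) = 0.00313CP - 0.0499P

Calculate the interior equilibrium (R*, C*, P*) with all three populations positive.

From dP/dt = 0: 0.00313C* = 0.0499, so C* = 15.9.
From dR/dt = 0: 0.587(1 - R*/390) = 0.0272·15.9, giving R* = 390·(1 - 0.739) = 102.
From dC/dt = 0: 0.00639·102 - 0.0716 = 0.032P*, so P* = 0.58/0.032 = 18.1.

R* ≈ 102, C* ≈ 15.9, P* ≈ 18.1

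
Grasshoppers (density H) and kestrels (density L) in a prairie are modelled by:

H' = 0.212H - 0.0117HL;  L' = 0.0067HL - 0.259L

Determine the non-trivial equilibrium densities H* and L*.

Set dL/dt = 0 with L > 0: 0.0067H - 0.259 = 0, so H* = 0.259/0.0067 = 38.7.
Set dH/dt = 0 with H > 0: 0.212 - 0.0117L = 0, so L* = 0.212/0.0117 = 18.1.

H* ≈ 38.7, L* ≈ 18.1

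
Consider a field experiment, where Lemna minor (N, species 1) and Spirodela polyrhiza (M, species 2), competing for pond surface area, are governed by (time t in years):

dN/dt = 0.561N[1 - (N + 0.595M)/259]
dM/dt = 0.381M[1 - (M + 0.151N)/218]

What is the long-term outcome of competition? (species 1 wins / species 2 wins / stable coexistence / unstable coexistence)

Compare the nullcline intercepts: K1/α12 = 259/0.595 = 435 > K2 = 218; K2/α21 = 218/0.151 = 1440 > K1 = 259.
Since both inequalities hold, each species can invade when rare, so the interior equilibrium is stable.

stable coexistence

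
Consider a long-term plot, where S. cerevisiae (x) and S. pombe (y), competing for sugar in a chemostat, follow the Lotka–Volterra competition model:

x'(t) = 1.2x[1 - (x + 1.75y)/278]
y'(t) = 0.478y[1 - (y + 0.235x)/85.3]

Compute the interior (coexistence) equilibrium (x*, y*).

x* ≈ 219, y* ≈ 33.9

Setting both brackets to zero gives the nullclines x + 1.75y = 278 and 0.235x + y = 85.3.
Substituting y = 85.3 - 0.235x into the first: x(1 - 1.75·0.235) = 278 - 1.75·85.3.
So x* = 129/0.589 = 219, and then y* = 85.3 - 0.235·219 = 33.9.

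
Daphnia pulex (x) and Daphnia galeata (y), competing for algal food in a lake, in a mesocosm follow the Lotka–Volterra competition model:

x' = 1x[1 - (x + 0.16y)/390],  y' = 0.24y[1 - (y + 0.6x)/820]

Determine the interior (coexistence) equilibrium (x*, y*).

x* ≈ 286, y* ≈ 648

Setting both brackets to zero gives the nullclines x + 0.16y = 390 and 0.6x + y = 820.
Substituting y = 820 - 0.6x into the first: x(1 - 0.16·0.6) = 390 - 0.16·820.
So x* = 259/0.904 = 286, and then y* = 820 - 0.6·286 = 648.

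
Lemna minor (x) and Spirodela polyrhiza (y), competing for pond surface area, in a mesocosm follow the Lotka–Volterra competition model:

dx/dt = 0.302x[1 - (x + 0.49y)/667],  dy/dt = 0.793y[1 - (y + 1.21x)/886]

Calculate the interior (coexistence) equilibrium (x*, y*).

x* ≈ 572, y* ≈ 194

Setting both brackets to zero gives the nullclines x + 0.49y = 667 and 1.21x + y = 886.
Substituting y = 886 - 1.21x into the first: x(1 - 0.49·1.21) = 667 - 0.49·886.
So x* = 233/0.407 = 572, and then y* = 886 - 1.21·572 = 194.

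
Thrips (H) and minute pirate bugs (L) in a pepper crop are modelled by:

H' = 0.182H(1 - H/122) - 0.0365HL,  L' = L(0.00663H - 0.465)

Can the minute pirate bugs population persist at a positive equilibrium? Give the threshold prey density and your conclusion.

Threshold H = 70.1; K > 70.1, so yes, the predator persists.

The predator equation gives dL/dt > 0 only when H > 0.465/0.00663 = 70.1.
Without the predator, H → K = 122. Since 122 > 70.1, the predator can invade and persist.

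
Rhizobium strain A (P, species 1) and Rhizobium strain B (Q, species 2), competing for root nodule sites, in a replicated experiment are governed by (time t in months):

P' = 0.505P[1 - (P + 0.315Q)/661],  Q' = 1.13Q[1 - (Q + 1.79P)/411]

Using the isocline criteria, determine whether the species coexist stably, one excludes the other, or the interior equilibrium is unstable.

species 1 excludes species 2

Compare the nullcline intercepts: K1/α12 = 661/0.315 = 2100 > K2 = 411; K2/α21 = 411/1.79 = 230 < K1 = 661.
Since the inequalities point opposite ways, species 1 can invade but species 2 cannot.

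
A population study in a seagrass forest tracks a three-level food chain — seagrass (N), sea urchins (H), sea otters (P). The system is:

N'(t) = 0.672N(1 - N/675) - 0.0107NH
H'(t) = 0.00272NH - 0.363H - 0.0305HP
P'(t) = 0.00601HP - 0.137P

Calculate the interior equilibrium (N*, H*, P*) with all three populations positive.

N* ≈ 430, H* ≈ 22.8, P* ≈ 26.4

From dP/dt = 0: 0.00601H* = 0.137, so H* = 22.8.
From dN/dt = 0: 0.672(1 - N*/675) = 0.0107·22.8, giving N* = 675·(1 - 0.363) = 430.
From dH/dt = 0: 0.00272·430 - 0.363 = 0.0305P*, so P* = 0.807/0.0305 = 26.4.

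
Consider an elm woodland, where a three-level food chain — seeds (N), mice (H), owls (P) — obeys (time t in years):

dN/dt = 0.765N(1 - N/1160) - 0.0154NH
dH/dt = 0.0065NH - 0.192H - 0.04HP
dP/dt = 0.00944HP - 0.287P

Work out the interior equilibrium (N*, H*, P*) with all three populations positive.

N* ≈ 450, H* ≈ 30.4, P* ≈ 68.3

From dP/dt = 0: 0.00944H* = 0.287, so H* = 30.4.
From dN/dt = 0: 0.765(1 - N*/1160) = 0.0154·30.4, giving N* = 1160·(1 - 0.612) = 450.
From dH/dt = 0: 0.0065·450 - 0.192 = 0.04P*, so P* = 2.73/0.04 = 68.3.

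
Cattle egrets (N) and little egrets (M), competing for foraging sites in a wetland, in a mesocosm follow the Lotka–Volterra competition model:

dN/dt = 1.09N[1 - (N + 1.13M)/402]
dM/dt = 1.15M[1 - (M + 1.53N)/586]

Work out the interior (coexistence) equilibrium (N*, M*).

Setting both brackets to zero gives the nullclines N + 1.13M = 402 and 1.53N + M = 586.
Substituting M = 586 - 1.53N into the first: N(1 - 1.13·1.53) = 402 - 1.13·586.
So N* = -260/-0.729 = 357, and then M* = 586 - 1.53·357 = 39.9.

N* ≈ 357, M* ≈ 39.9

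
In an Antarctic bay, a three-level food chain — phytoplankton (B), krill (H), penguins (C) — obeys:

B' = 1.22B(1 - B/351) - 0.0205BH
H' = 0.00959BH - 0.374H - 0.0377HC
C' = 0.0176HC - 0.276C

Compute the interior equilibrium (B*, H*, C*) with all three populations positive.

From dC/dt = 0: 0.0176H* = 0.276, so H* = 15.7.
From dB/dt = 0: 1.22(1 - B*/351) = 0.0205·15.7, giving B* = 351·(1 - 0.264) = 259.
From dH/dt = 0: 0.00959·259 - 0.374 = 0.0377C*, so C* = 2.11/0.0377 = 55.8.

B* ≈ 259, H* ≈ 15.7, C* ≈ 55.8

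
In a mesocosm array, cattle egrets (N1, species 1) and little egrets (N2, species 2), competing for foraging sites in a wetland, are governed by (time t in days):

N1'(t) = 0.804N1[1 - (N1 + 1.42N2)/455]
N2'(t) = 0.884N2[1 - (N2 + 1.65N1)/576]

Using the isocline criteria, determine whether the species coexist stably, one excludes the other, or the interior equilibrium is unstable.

Compare the nullcline intercepts: K1/α12 = 455/1.42 = 320 < K2 = 576; K2/α21 = 576/1.65 = 349 < K1 = 455.
Since both are reversed, neither can invade when rare; the interior point is a saddle.

unstable coexistence (outcome depends on initial conditions)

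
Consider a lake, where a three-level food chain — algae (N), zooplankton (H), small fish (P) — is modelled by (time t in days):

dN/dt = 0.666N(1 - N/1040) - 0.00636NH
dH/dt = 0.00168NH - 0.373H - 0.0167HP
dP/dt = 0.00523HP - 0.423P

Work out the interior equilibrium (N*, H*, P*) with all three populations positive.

N* ≈ 237, H* ≈ 80.9, P* ≈ 1.48

From dP/dt = 0: 0.00523H* = 0.423, so H* = 80.9.
From dN/dt = 0: 0.666(1 - N*/1040) = 0.00636·80.9, giving N* = 1040·(1 - 0.772) = 237.
From dH/dt = 0: 0.00168·237 - 0.373 = 0.0167P*, so P* = 0.0247/0.0167 = 1.48.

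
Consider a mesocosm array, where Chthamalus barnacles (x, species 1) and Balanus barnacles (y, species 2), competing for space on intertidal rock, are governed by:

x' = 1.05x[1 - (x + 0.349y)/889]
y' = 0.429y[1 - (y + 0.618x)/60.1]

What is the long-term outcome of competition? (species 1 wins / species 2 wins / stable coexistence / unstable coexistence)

Compare the nullcline intercepts: K1/α12 = 889/0.349 = 2550 > K2 = 60.1; K2/α21 = 60.1/0.618 = 97.2 < K1 = 889.
Since the inequalities point opposite ways, species 1 can invade but species 2 cannot.

species 1 excludes species 2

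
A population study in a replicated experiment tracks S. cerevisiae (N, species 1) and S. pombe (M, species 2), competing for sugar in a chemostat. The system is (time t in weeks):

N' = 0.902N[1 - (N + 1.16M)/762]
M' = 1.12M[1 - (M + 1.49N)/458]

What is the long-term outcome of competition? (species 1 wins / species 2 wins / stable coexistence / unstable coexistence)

Compare the nullcline intercepts: K1/α12 = 762/1.16 = 657 > K2 = 458; K2/α21 = 458/1.49 = 307 < K1 = 762.
Since the inequalities point opposite ways, species 1 can invade but species 2 cannot.

species 1 excludes species 2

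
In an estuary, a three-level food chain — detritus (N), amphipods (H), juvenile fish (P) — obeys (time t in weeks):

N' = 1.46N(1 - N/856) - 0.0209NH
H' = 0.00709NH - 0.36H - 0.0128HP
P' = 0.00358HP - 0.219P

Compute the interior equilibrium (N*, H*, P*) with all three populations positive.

From dP/dt = 0: 0.00358H* = 0.219, so H* = 61.2.
From dN/dt = 0: 1.46(1 - N*/856) = 0.0209·61.2, giving N* = 856·(1 - 0.876) = 106.
From dH/dt = 0: 0.00709·106 - 0.36 = 0.0128P*, so P* = 0.394/0.0128 = 30.8.

N* ≈ 106, H* ≈ 61.2, P* ≈ 30.8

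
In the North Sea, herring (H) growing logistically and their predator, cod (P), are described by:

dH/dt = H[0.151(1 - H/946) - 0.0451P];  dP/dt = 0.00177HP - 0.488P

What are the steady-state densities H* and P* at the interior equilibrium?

H* ≈ 276, P* ≈ 2.37

From dP/dt = 0 with P > 0: 0.00177H* = 0.488, so H* = 276.
Substitute into dH/dt = 0: 0.151(1 - 276/946) = 0.0451P*.
The bracket is 0.709, giving P* = 0.107/0.0451 = 2.37.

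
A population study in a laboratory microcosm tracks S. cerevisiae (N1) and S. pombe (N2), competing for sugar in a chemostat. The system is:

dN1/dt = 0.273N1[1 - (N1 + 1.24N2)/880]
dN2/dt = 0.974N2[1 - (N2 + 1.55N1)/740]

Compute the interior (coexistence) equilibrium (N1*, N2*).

Setting both brackets to zero gives the nullclines N1 + 1.24N2 = 880 and 1.55N1 + N2 = 740.
Substituting N2 = 740 - 1.55N1 into the first: N1(1 - 1.24·1.55) = 880 - 1.24·740.
So N1* = -37.6/-0.922 = 40.8, and then N2* = 740 - 1.55·40.8 = 677.

N1* ≈ 40.8, N2* ≈ 677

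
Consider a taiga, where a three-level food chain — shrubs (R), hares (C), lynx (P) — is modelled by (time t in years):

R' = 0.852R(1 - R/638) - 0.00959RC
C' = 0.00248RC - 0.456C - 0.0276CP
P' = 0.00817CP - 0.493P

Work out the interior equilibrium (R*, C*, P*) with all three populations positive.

From dP/dt = 0: 0.00817C* = 0.493, so C* = 60.3.
From dR/dt = 0: 0.852(1 - R*/638) = 0.00959·60.3, giving R* = 638·(1 - 0.679) = 205.
From dC/dt = 0: 0.00248·205 - 0.456 = 0.0276P*, so P* = 0.0516/0.0276 = 1.87.

R* ≈ 205, C* ≈ 60.3, P* ≈ 1.87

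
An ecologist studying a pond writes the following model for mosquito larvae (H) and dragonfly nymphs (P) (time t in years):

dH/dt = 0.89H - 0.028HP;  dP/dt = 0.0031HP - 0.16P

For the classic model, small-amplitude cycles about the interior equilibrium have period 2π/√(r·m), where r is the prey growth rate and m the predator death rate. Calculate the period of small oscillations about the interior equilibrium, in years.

T ≈ 16.7 years

Here r = 0.89 and m = 0.16, so r·m = 0.142.
ω = √0.142 = 0.377 per year, hence T = 2π/ω ≈ 16.7 years.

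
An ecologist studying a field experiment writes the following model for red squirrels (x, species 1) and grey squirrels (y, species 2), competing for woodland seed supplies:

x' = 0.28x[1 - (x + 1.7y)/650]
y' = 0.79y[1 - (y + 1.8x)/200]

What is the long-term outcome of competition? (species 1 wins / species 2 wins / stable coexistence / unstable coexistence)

species 1 excludes species 2

Compare the nullcline intercepts: K1/α12 = 650/1.7 = 382 > K2 = 200; K2/α21 = 200/1.8 = 111 < K1 = 650.
Since the inequalities point opposite ways, species 1 can invade but species 2 cannot.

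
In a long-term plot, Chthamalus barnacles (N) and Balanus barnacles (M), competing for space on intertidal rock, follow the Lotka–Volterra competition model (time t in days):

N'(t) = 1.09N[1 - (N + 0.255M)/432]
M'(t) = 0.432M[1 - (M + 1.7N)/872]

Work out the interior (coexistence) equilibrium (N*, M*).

N* ≈ 370, M* ≈ 243

Setting both brackets to zero gives the nullclines N + 0.255M = 432 and 1.7N + M = 872.
Substituting M = 872 - 1.7N into the first: N(1 - 0.255·1.7) = 432 - 0.255·872.
So N* = 210/0.567 = 370, and then M* = 872 - 1.7·370 = 243.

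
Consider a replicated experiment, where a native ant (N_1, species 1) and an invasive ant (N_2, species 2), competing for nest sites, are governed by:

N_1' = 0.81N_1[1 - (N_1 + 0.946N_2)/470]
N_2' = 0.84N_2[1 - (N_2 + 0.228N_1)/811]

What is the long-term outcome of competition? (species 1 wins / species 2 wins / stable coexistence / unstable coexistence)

Compare the nullcline intercepts: K1/α12 = 470/0.946 = 497 < K2 = 811; K2/α21 = 811/0.228 = 3560 > K1 = 470.
Since the inequalities point opposite ways, species 2 can invade but species 1 cannot.

species 2 excludes species 1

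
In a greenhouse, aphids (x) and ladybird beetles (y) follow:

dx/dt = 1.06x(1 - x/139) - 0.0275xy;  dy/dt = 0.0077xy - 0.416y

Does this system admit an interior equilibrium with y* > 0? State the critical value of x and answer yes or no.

The predator equation gives dy/dt > 0 only when x > 0.416/0.0077 = 54.
Without the predator, x → K = 139. Since 139 > 54, the predator can invade and persist.

Threshold x = 54; K > 54, so yes, the predator persists.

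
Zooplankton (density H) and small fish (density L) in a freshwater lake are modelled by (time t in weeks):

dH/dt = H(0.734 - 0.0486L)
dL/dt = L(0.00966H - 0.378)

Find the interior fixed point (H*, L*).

Set dL/dt = 0 with L > 0: 0.00966H - 0.378 = 0, so H* = 0.378/0.00966 = 39.1.
Set dH/dt = 0 with H > 0: 0.734 - 0.0486L = 0, so L* = 0.734/0.0486 = 15.1.

H* ≈ 39.1, L* ≈ 15.1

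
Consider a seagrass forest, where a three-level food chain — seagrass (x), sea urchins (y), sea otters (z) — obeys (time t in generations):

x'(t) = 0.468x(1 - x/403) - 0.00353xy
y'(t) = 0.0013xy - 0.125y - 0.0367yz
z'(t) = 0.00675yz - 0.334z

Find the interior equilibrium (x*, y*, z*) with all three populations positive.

From dz/dt = 0: 0.00675y* = 0.334, so y* = 49.5.
From dx/dt = 0: 0.468(1 - x*/403) = 0.00353·49.5, giving x* = 403·(1 - 0.373) = 253.
From dy/dt = 0: 0.0013·253 - 0.125 = 0.0367z*, so z* = 0.203/0.0367 = 5.54.

x* ≈ 253, y* ≈ 49.5, z* ≈ 5.54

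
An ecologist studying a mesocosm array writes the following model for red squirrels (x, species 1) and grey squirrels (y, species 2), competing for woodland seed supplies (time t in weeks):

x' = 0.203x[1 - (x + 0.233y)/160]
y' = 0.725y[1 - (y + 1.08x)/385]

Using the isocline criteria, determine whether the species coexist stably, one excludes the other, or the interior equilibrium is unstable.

stable coexistence

Compare the nullcline intercepts: K1/α12 = 160/0.233 = 687 > K2 = 385; K2/α21 = 385/1.08 = 356 > K1 = 160.
Since both inequalities hold, each species can invade when rare, so the interior equilibrium is stable.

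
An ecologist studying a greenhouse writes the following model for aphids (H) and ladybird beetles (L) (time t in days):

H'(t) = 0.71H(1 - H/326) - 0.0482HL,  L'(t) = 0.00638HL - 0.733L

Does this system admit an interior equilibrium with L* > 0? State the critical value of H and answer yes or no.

The predator equation gives dL/dt > 0 only when H > 0.733/0.00638 = 115.
Without the predator, H → K = 326. Since 326 > 115, the predator can invade and persist.

Threshold H = 115; K > 115, so yes, the predator persists.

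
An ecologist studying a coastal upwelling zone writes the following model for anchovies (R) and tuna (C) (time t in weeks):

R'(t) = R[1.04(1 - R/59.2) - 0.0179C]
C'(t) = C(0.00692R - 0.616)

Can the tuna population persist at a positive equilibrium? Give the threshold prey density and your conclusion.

Threshold R = 89; K < 89, so no, the predator goes extinct.

The predator equation gives dC/dt > 0 only when R > 0.616/0.00692 = 89.
Without the predator, R → K = 59.2. Since 59.2 < 89, the predator cannot invade.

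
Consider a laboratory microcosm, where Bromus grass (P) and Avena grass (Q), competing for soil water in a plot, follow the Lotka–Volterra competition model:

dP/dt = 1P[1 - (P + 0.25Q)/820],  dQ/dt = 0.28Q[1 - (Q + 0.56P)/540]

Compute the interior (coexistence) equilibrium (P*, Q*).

Setting both brackets to zero gives the nullclines P + 0.25Q = 820 and 0.56P + Q = 540.
Substituting Q = 540 - 0.56P into the first: P(1 - 0.25·0.56) = 820 - 0.25·540.
So P* = 685/0.86 = 797, and then Q* = 540 - 0.56·797 = 94.

P* ≈ 797, Q* ≈ 94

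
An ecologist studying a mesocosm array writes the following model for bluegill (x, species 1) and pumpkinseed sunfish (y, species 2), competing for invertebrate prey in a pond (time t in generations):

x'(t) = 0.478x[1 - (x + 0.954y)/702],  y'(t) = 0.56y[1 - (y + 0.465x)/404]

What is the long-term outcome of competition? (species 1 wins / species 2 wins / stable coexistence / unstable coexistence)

stable coexistence

Compare the nullcline intercepts: K1/α12 = 702/0.954 = 736 > K2 = 404; K2/α21 = 404/0.465 = 869 > K1 = 702.
Since both inequalities hold, each species can invade when rare, so the interior equilibrium is stable.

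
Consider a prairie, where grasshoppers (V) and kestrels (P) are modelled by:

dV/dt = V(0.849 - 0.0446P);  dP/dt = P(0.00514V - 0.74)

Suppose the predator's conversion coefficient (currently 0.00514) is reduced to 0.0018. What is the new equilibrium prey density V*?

V* ≈ 411

At the interior fixed point, setting dP/dt = 0 with P > 0 fixes V* = (predator death rate)/(VP coefficient) — independent of the other coefficients.
With the change, V* = 0.74/0.0018 = 411; it rises from 144.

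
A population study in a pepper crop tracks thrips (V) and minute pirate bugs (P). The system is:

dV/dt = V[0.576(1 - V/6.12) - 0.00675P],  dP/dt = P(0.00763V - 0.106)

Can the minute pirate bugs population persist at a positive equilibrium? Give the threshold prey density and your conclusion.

The predator equation gives dP/dt > 0 only when V > 0.106/0.00763 = 13.9.
Without the predator, V → K = 6.12. Since 6.12 < 13.9, the predator cannot invade.

Threshold V = 13.9; K < 13.9, so no, the predator goes extinct.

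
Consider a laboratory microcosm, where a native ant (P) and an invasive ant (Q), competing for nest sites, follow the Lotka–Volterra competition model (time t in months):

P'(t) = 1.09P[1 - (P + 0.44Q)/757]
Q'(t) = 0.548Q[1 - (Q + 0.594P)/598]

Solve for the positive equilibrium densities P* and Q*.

Setting both brackets to zero gives the nullclines P + 0.44Q = 757 and 0.594P + Q = 598.
Substituting Q = 598 - 0.594P into the first: P(1 - 0.44·0.594) = 757 - 0.44·598.
So P* = 494/0.739 = 669, and then Q* = 598 - 0.594·669 = 201.

P* ≈ 669, Q* ≈ 201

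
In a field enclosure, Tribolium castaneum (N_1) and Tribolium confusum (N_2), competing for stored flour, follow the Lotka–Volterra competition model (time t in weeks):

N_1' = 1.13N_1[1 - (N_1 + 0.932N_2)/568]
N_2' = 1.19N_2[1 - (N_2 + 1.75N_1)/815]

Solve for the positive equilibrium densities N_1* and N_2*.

N_1* ≈ 304, N_2* ≈ 284

Setting both brackets to zero gives the nullclines N_1 + 0.932N_2 = 568 and 1.75N_1 + N_2 = 815.
Substituting N_2 = 815 - 1.75N_1 into the first: N_1(1 - 0.932·1.75) = 568 - 0.932·815.
So N_1* = -192/-0.631 = 304, and then N_2* = 815 - 1.75·304 = 284.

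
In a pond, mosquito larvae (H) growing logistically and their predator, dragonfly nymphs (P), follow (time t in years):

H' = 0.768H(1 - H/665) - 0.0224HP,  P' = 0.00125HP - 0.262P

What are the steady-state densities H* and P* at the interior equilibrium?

H* ≈ 210, P* ≈ 23.5

From dP/dt = 0 with P > 0: 0.00125H* = 0.262, so H* = 210.
Substitute into dH/dt = 0: 0.768(1 - 210/665) = 0.0224P*.
The bracket is 0.685, giving P* = 0.526/0.0224 = 23.5.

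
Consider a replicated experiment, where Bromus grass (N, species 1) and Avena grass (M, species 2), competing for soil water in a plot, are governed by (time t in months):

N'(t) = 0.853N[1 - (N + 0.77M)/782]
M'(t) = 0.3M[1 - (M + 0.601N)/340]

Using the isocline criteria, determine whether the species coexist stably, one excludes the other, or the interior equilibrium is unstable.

species 1 excludes species 2

Compare the nullcline intercepts: K1/α12 = 782/0.77 = 1020 > K2 = 340; K2/α21 = 340/0.601 = 566 < K1 = 782.
Since the inequalities point opposite ways, species 1 can invade but species 2 cannot.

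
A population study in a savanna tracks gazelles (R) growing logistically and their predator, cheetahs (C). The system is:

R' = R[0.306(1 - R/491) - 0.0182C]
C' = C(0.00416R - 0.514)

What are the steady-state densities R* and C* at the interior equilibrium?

From dC/dt = 0 with C > 0: 0.00416R* = 0.514, so R* = 124.
Substitute into dR/dt = 0: 0.306(1 - 124/491) = 0.0182C*.
The bracket is 0.748, giving C* = 0.229/0.0182 = 12.6.

R* ≈ 124, C* ≈ 12.6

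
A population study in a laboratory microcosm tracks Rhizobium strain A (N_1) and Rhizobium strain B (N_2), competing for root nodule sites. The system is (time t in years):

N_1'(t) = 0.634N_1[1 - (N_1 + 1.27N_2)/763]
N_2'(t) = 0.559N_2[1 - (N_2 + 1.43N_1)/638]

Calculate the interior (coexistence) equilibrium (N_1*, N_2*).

N_1* ≈ 57.9, N_2* ≈ 555

Setting both brackets to zero gives the nullclines N_1 + 1.27N_2 = 763 and 1.43N_1 + N_2 = 638.
Substituting N_2 = 638 - 1.43N_1 into the first: N_1(1 - 1.27·1.43) = 763 - 1.27·638.
So N_1* = -47.3/-0.816 = 57.9, and then N_2* = 638 - 1.43·57.9 = 555.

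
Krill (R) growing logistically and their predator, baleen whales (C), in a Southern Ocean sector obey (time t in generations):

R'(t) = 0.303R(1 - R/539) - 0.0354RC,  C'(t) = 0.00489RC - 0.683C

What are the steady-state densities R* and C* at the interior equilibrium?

R* ≈ 140, C* ≈ 6.34

From dC/dt = 0 with C > 0: 0.00489R* = 0.683, so R* = 140.
Substitute into dR/dt = 0: 0.303(1 - 140/539) = 0.0354C*.
The bracket is 0.741, giving C* = 0.224/0.0354 = 6.34.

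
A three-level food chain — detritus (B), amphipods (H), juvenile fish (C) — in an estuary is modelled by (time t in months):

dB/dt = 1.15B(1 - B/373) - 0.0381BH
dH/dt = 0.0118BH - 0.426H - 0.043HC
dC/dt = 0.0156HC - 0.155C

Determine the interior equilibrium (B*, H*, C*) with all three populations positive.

From dC/dt = 0: 0.0156H* = 0.155, so H* = 9.94.
From dB/dt = 0: 1.15(1 - B*/373) = 0.0381·9.94, giving B* = 373·(1 - 0.329) = 250.
From dH/dt = 0: 0.0118·250 - 0.426 = 0.043C*, so C* = 2.53/0.043 = 58.8.

B* ≈ 250, H* ≈ 9.94, C* ≈ 58.8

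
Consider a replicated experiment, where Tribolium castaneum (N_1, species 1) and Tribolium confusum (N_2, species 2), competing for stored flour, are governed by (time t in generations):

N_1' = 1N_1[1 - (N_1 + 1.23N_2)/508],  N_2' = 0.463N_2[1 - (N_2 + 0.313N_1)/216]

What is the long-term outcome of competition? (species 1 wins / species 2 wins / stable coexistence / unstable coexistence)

stable coexistence

Compare the nullcline intercepts: K1/α12 = 508/1.23 = 413 > K2 = 216; K2/α21 = 216/0.313 = 690 > K1 = 508.
Since both inequalities hold, each species can invade when rare, so the interior equilibrium is stable.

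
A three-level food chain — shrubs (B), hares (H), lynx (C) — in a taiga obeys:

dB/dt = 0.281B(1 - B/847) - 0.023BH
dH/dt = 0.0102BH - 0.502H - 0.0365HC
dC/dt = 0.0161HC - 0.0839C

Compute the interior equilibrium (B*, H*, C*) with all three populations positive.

B* ≈ 486, H* ≈ 5.21, C* ≈ 122

From dC/dt = 0: 0.0161H* = 0.0839, so H* = 5.21.
From dB/dt = 0: 0.281(1 - B*/847) = 0.023·5.21, giving B* = 847·(1 - 0.427) = 486.
From dH/dt = 0: 0.0102·486 - 0.502 = 0.0365C*, so C* = 4.45/0.0365 = 122.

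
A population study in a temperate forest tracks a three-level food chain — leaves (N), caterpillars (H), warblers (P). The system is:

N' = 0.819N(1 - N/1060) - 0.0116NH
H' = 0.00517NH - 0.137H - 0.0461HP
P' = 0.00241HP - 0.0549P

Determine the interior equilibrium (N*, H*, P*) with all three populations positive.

From dP/dt = 0: 0.00241H* = 0.0549, so H* = 22.8.
From dN/dt = 0: 0.819(1 - N*/1060) = 0.0116·22.8, giving N* = 1060·(1 - 0.323) = 718.
From dH/dt = 0: 0.00517·718 - 0.137 = 0.0461P*, so P* = 3.58/0.0461 = 77.5.

N* ≈ 718, H* ≈ 22.8, P* ≈ 77.5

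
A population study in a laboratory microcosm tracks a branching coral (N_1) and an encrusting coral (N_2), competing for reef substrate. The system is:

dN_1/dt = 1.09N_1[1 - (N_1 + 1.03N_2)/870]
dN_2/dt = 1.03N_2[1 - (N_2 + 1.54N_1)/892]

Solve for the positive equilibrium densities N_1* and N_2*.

N_1* ≈ 83.2, N_2* ≈ 764

Setting both brackets to zero gives the nullclines N_1 + 1.03N_2 = 870 and 1.54N_1 + N_2 = 892.
Substituting N_2 = 892 - 1.54N_1 into the first: N_1(1 - 1.03·1.54) = 870 - 1.03·892.
So N_1* = -48.8/-0.586 = 83.2, and then N_2* = 892 - 1.54·83.2 = 764.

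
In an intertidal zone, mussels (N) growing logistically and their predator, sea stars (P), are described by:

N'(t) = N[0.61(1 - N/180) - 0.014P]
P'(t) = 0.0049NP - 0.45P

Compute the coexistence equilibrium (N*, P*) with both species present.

From dP/dt = 0 with P > 0: 0.0049N* = 0.45, so N* = 91.8.
Substitute into dN/dt = 0: 0.61(1 - 91.8/180) = 0.014P*.
The bracket is 0.49, giving P* = 0.299/0.014 = 21.3.

N* ≈ 91.8, P* ≈ 21.3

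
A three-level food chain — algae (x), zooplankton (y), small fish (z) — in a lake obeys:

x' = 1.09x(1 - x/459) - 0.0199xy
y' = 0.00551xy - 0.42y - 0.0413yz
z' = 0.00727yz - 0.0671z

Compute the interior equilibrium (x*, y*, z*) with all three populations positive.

From dz/dt = 0: 0.00727y* = 0.0671, so y* = 9.23.
From dx/dt = 0: 1.09(1 - x*/459) = 0.0199·9.23, giving x* = 459·(1 - 0.169) = 382.
From dy/dt = 0: 0.00551·382 - 0.42 = 0.0413z*, so z* = 1.68/0.0413 = 40.7.

x* ≈ 382, y* ≈ 9.23, z* ≈ 40.7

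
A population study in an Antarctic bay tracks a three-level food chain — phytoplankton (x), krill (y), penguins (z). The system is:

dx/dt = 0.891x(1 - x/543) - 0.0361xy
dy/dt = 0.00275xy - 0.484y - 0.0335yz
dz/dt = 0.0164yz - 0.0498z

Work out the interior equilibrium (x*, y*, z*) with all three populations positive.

x* ≈ 476, y* ≈ 3.04, z* ≈ 24.6

From dz/dt = 0: 0.0164y* = 0.0498, so y* = 3.04.
From dx/dt = 0: 0.891(1 - x*/543) = 0.0361·3.04, giving x* = 543·(1 - 0.123) = 476.
From dy/dt = 0: 0.00275·476 - 0.484 = 0.0335z*, so z* = 0.826/0.0335 = 24.6.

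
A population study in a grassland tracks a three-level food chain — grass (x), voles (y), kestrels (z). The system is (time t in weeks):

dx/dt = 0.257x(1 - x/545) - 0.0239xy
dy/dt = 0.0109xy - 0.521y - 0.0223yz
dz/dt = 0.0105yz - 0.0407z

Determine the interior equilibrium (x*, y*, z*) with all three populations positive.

x* ≈ 349, y* ≈ 3.88, z* ≈ 147

From dz/dt = 0: 0.0105y* = 0.0407, so y* = 3.88.
From dx/dt = 0: 0.257(1 - x*/545) = 0.0239·3.88, giving x* = 545·(1 - 0.36) = 349.
From dy/dt = 0: 0.0109·349 - 0.521 = 0.0223z*, so z* = 3.28/0.0223 = 147.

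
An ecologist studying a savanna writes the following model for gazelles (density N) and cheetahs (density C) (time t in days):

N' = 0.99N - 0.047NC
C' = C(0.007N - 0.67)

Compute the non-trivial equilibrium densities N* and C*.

Set dC/dt = 0 with C > 0: 0.007N - 0.67 = 0, so N* = 0.67/0.007 = 95.7.
Set dN/dt = 0 with N > 0: 0.99 - 0.047C = 0, so C* = 0.99/0.047 = 21.1.

N* ≈ 95.7, C* ≈ 21.1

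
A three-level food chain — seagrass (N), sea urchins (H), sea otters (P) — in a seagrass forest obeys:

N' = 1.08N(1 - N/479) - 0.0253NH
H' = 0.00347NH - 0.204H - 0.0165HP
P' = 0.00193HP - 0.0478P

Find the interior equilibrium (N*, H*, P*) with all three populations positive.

From dP/dt = 0: 0.00193H* = 0.0478, so H* = 24.8.
From dN/dt = 0: 1.08(1 - N*/479) = 0.0253·24.8, giving N* = 479·(1 - 0.58) = 201.
From dH/dt = 0: 0.00347·201 - 0.204 = 0.0165P*, so P* = 0.494/0.0165 = 29.9.

N* ≈ 201, H* ≈ 24.8, P* ≈ 29.9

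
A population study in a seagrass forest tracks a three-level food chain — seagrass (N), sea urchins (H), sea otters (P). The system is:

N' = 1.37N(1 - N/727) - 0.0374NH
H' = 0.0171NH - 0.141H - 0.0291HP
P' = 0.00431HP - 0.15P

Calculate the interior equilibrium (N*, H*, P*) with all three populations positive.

From dP/dt = 0: 0.00431H* = 0.15, so H* = 34.8.
From dN/dt = 0: 1.37(1 - N*/727) = 0.0374·34.8, giving N* = 727·(1 - 0.95) = 36.3.
From dH/dt = 0: 0.0171·36.3 - 0.141 = 0.0291P*, so P* = 0.479/0.0291 = 16.5.

N* ≈ 36.3, H* ≈ 34.8, P* ≈ 16.5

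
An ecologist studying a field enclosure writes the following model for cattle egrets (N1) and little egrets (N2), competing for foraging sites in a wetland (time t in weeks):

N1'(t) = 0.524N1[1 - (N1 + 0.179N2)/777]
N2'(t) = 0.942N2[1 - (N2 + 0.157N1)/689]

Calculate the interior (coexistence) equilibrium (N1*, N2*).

Setting both brackets to zero gives the nullclines N1 + 0.179N2 = 777 and 0.157N1 + N2 = 689.
Substituting N2 = 689 - 0.157N1 into the first: N1(1 - 0.179·0.157) = 777 - 0.179·689.
So N1* = 654/0.972 = 673, and then N2* = 689 - 0.157·673 = 583.

N1* ≈ 673, N2* ≈ 583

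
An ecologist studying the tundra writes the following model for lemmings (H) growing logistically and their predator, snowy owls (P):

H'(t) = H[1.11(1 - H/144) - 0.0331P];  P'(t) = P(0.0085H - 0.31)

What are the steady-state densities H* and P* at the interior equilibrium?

H* ≈ 36.5, P* ≈ 25

From dP/dt = 0 with P > 0: 0.0085H* = 0.31, so H* = 36.5.
Substitute into dH/dt = 0: 1.11(1 - 36.5/144) = 0.0331P*.
The bracket is 0.747, giving P* = 0.829/0.0331 = 25.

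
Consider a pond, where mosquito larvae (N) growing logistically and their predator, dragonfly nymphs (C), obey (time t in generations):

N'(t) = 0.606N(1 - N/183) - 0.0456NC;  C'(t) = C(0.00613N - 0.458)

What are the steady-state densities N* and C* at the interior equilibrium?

N* ≈ 74.7, C* ≈ 7.86

From dC/dt = 0 with C > 0: 0.00613N* = 0.458, so N* = 74.7.
Substitute into dN/dt = 0: 0.606(1 - 74.7/183) = 0.0456C*.
The bracket is 0.592, giving C* = 0.359/0.0456 = 7.86.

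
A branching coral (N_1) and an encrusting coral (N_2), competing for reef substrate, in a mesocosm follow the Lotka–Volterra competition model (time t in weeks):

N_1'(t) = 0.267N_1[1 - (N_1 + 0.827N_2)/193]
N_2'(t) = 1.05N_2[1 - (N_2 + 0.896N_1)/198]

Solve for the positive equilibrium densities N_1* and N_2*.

Setting both brackets to zero gives the nullclines N_1 + 0.827N_2 = 193 and 0.896N_1 + N_2 = 198.
Substituting N_2 = 198 - 0.896N_1 into the first: N_1(1 - 0.827·0.896) = 193 - 0.827·198.
So N_1* = 29.3/0.259 = 113, and then N_2* = 198 - 0.896·113 = 96.8.

N_1* ≈ 113, N_2* ≈ 96.8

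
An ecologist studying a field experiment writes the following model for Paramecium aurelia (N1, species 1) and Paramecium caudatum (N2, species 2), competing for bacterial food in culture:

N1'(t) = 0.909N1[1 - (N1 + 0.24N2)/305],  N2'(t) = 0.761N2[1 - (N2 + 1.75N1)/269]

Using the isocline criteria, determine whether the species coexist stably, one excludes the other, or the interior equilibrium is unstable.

Compare the nullcline intercepts: K1/α12 = 305/0.24 = 1270 > K2 = 269; K2/α21 = 269/1.75 = 154 < K1 = 305.
Since the inequalities point opposite ways, species 1 can invade but species 2 cannot.

species 1 excludes species 2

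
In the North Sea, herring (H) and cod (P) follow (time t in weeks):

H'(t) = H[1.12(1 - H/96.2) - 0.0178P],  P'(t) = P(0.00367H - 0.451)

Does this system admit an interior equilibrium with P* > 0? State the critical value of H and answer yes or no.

The predator equation gives dP/dt > 0 only when H > 0.451/0.00367 = 123.
Without the predator, H → K = 96.2. Since 96.2 < 123, the predator cannot invade.

Threshold H = 123; K < 123, so no, the predator goes extinct.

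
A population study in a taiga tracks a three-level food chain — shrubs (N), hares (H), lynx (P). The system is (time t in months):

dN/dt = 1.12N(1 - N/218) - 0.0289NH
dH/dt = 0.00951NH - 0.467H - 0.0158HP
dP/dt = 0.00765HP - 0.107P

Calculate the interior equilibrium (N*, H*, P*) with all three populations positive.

N* ≈ 139, H* ≈ 14, P* ≈ 54.3

From dP/dt = 0: 0.00765H* = 0.107, so H* = 14.
From dN/dt = 0: 1.12(1 - N*/218) = 0.0289·14, giving N* = 218·(1 - 0.361) = 139.
From dH/dt = 0: 0.00951·139 - 0.467 = 0.0158P*, so P* = 0.858/0.0158 = 54.3.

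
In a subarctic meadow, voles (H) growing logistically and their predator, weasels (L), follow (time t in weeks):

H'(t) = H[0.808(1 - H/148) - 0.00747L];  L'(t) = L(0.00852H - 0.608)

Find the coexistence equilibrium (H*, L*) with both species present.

From dL/dt = 0 with L > 0: 0.00852H* = 0.608, so H* = 71.4.
Substitute into dH/dt = 0: 0.808(1 - 71.4/148) = 0.00747L*.
The bracket is 0.518, giving L* = 0.418/0.00747 = 56.

H* ≈ 71.4, L* ≈ 56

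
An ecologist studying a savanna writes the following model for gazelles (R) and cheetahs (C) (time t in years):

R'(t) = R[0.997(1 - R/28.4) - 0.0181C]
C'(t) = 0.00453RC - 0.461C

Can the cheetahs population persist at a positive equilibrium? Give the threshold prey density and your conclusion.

The predator equation gives dC/dt > 0 only when R > 0.461/0.00453 = 102.
Without the predator, R → K = 28.4. Since 28.4 < 102, the predator cannot invade.

Threshold R = 102; K < 102, so no, the predator goes extinct.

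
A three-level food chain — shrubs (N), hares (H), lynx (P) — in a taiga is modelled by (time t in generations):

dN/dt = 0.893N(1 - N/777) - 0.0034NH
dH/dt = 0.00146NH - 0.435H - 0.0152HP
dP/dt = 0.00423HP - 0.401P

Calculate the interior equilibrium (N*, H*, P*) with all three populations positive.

From dP/dt = 0: 0.00423H* = 0.401, so H* = 94.8.
From dN/dt = 0: 0.893(1 - N*/777) = 0.0034·94.8, giving N* = 777·(1 - 0.361) = 497.
From dH/dt = 0: 0.00146·497 - 0.435 = 0.0152P*, so P* = 0.29/0.0152 = 19.1.

N* ≈ 497, H* ≈ 94.8, P* ≈ 19.1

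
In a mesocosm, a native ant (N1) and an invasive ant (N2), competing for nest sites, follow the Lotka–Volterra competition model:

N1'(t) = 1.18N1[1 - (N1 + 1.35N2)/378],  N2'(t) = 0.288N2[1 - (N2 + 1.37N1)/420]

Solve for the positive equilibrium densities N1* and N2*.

N1* ≈ 222, N2* ≈ 115

Setting both brackets to zero gives the nullclines N1 + 1.35N2 = 378 and 1.37N1 + N2 = 420.
Substituting N2 = 420 - 1.37N1 into the first: N1(1 - 1.35·1.37) = 378 - 1.35·420.
So N1* = -189/-0.85 = 222, and then N2* = 420 - 1.37·222 = 115.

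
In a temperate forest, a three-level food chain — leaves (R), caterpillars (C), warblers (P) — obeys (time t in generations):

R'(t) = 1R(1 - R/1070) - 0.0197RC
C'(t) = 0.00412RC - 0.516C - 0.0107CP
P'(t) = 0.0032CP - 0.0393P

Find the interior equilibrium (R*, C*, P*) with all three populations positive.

From dP/dt = 0: 0.0032C* = 0.0393, so C* = 12.3.
From dR/dt = 0: 1(1 - R*/1070) = 0.0197·12.3, giving R* = 1070·(1 - 0.242) = 811.
From dC/dt = 0: 0.00412·811 - 0.516 = 0.0107P*, so P* = 2.83/0.0107 = 264.

R* ≈ 811, C* ≈ 12.3, P* ≈ 264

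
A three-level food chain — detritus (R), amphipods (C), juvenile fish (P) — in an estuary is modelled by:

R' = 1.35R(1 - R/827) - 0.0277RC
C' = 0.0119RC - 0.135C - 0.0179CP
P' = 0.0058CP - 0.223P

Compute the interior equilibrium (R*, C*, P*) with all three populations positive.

R* ≈ 175, C* ≈ 38.4, P* ≈ 109

From dP/dt = 0: 0.0058C* = 0.223, so C* = 38.4.
From dR/dt = 0: 1.35(1 - R*/827) = 0.0277·38.4, giving R* = 827·(1 - 0.789) = 175.
From dC/dt = 0: 0.0119·175 - 0.135 = 0.0179P*, so P* = 1.94/0.0179 = 109.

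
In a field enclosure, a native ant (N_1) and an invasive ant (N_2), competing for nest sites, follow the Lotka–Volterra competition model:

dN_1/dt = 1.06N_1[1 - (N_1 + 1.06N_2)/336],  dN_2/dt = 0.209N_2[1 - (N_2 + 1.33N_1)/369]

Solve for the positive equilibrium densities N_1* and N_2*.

Setting both brackets to zero gives the nullclines N_1 + 1.06N_2 = 336 and 1.33N_1 + N_2 = 369.
Substituting N_2 = 369 - 1.33N_1 into the first: N_1(1 - 1.06·1.33) = 336 - 1.06·369.
So N_1* = -55.1/-0.41 = 135, and then N_2* = 369 - 1.33·135 = 190.

N_1* ≈ 135, N_2* ≈ 190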